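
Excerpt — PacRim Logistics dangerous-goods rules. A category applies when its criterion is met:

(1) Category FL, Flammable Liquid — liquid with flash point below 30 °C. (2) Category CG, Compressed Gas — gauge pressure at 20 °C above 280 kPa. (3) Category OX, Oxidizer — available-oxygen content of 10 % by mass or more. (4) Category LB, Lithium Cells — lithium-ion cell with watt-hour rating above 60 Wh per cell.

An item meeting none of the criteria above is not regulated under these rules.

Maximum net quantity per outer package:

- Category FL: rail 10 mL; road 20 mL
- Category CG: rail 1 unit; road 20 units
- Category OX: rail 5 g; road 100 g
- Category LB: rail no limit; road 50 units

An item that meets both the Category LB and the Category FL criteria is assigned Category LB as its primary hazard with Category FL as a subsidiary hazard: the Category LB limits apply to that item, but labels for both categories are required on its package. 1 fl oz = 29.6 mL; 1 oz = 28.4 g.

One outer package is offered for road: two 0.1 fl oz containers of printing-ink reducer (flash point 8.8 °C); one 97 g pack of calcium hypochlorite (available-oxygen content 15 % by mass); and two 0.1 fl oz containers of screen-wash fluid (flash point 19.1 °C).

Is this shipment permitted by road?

Yes

With flash point 8.8 °C (< 30 °C), the printing-ink reducer falls in Category FL.
Calcium hypochlorite: available-oxygen content 15 % by mass ≥ 10 % by mass → Category OX (Oxidizer).
The screen-wash fluid has flash point 19.1 °C, which is < 30 °C, so it is Category FL (Flammable Liquid).
Category FL net quantity: (two 0.1 fl oz containers = 5.92 mL) + (two 0.1 fl oz containers = 5.92 mL) = 11.84 mL.
11.84 mL is within the road limit of 20 mL for Category FL.
Category OX quantity: 97 g.
97 g ≤ 100 g (road limit, Category OX) — within limit.
Every hazard category is within its road limit and no segregation rule is violated.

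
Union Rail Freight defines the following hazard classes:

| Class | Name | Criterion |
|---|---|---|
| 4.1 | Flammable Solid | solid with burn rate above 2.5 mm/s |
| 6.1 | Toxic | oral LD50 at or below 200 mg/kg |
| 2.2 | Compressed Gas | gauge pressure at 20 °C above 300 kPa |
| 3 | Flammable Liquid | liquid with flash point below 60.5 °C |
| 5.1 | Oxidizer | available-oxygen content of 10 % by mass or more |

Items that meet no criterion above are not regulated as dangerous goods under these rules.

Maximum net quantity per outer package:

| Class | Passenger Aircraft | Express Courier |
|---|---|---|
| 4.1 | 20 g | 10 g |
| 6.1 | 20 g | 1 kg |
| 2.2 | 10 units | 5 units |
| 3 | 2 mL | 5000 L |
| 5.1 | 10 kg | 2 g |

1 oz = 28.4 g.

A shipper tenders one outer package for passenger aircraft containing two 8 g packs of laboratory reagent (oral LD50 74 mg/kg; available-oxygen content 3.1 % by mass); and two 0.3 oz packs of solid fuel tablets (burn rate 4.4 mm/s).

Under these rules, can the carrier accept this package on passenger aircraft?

Yes

With oral LD50 74 mg/kg (≤ 200 mg/kg), the laboratory reagent falls in Class 6.1.
Burn rate 4.4 mm/s meets the Class 4.1 criterion (Flammable Solid), so the solid fuel tablets are Class 4.1.
Class 6.1 quantity: two 8 g packs = 16 g.
16 g ≤ 20 g (passenger aircraft limit, Class 6.1) — within limit.
Class 4.1 quantity: two 0.3 oz packs = 17.04 g.
17.04 g is within the passenger aircraft limit of 20 g for Class 4.1.
Every hazard class is within its passenger aircraft limit and no segregation rule is violated.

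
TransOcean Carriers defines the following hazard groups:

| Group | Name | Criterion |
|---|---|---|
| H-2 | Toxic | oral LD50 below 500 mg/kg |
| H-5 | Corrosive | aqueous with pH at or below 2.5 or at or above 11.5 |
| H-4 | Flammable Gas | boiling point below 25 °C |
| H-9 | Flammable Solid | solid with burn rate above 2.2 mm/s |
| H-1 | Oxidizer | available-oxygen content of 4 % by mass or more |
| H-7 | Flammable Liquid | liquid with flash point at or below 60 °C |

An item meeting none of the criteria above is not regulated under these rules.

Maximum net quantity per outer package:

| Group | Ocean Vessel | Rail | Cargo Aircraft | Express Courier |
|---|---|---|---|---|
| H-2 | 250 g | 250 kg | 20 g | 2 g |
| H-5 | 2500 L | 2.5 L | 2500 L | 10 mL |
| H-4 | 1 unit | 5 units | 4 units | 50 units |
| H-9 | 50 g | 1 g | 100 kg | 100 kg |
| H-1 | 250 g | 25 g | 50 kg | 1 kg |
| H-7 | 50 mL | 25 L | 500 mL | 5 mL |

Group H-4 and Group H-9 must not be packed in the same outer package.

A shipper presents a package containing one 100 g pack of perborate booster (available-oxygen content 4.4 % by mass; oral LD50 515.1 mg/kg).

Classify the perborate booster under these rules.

Group H-1

With available-oxygen content 4.4 % by mass (≥ 4 % by mass), the perborate booster falls in Group H-1.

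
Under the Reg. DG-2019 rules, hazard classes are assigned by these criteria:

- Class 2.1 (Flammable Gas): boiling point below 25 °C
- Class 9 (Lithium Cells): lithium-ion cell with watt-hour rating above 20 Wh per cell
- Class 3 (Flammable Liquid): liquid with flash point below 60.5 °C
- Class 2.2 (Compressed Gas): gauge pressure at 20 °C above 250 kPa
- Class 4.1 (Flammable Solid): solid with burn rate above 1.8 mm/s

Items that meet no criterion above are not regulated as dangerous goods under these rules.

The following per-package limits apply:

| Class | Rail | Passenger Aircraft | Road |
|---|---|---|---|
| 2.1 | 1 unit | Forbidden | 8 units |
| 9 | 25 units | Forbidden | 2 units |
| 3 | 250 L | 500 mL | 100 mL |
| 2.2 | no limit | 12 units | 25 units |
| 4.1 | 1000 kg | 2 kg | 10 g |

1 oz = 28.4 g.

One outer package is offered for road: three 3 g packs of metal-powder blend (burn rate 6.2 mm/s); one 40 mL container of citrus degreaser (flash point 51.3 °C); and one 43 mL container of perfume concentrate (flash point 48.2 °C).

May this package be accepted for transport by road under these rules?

With burn rate 6.2 mm/s (> 1.8 mm/s), the metal-powder blend falls in Class 4.1.
Flash point 51.3 °C meets the Class 3 criterion (Flammable Liquid), so the citrus degreaser is Class 3.
Flash point 48.2 °C meets the Class 3 criterion (Flammable Liquid), so the perfume concentrate is Class 3.
Class 3 net quantity: 40 mL + 43 mL = 83 mL.
83 mL ≤ 100 mL (road limit, Class 3) — within limit.
Class 4.1 quantity: three 3 g packs = 9 g.
That is within the Class 4.1 road limit of 10 g.
Every hazard class is within its road limit and no segregation rule is violated.

Yes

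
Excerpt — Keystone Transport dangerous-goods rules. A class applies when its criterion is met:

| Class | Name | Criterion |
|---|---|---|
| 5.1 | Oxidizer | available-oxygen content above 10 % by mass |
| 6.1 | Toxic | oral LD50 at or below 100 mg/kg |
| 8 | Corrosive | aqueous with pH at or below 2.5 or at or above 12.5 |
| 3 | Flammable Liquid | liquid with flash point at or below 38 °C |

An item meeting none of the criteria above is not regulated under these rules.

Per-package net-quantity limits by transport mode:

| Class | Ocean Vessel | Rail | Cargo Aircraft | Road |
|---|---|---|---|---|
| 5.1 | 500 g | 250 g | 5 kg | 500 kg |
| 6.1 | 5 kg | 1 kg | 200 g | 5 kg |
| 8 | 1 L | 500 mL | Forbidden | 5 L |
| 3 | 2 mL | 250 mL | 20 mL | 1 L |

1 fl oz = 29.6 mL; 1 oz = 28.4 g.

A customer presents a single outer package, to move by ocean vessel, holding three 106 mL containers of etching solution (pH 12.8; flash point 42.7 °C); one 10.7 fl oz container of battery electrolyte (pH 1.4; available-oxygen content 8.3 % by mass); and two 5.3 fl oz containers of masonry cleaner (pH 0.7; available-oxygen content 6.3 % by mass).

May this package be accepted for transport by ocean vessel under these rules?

The etching solution has pH 12.8, which is ≥ 12.5, so it is Class 8 (Corrosive).
pH 1.4 meets the Class 8 criterion (Corrosive), so the battery electrolyte is Class 8.
With pH 0.7 (≤ 2.5), the masonry cleaner falls in Class 8.
Class 8 net quantity: (three 106 mL containers = 318 mL) + (one 10.7 fl oz container = 316.72 mL) + (two 5.3 fl oz containers = 313.76 mL) = 948.48 mL.
That is within the Class 8 ocean vessel limit of 1 L.

Yes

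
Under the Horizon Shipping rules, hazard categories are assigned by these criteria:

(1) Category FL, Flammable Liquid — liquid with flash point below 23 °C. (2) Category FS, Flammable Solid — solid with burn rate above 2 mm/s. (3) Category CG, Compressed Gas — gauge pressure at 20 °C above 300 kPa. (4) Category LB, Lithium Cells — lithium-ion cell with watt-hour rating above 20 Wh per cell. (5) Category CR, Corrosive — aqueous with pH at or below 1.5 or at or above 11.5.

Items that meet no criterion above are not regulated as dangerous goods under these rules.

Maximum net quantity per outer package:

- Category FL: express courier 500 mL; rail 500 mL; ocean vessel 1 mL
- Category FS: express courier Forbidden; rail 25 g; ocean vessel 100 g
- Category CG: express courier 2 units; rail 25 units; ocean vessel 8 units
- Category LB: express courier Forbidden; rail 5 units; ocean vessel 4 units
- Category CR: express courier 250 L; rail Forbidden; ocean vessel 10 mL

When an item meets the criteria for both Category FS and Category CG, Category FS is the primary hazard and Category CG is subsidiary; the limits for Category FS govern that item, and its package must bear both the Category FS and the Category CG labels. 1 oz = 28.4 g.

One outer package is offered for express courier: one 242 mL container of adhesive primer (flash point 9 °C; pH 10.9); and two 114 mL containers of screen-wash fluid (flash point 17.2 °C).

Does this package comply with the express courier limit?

Adhesive primer: flash point 9 °C < 23 °C → Category FL (Flammable Liquid).
Flash point 17.2 °C meets the Category FL criterion (Flammable Liquid), so the screen-wash fluid is Category FL.
Category FL net quantity: 242 mL + (two 114 mL containers = 228 mL) = 470 mL.
470 mL is within the express courier limit of 500 mL for Category FL.

Yes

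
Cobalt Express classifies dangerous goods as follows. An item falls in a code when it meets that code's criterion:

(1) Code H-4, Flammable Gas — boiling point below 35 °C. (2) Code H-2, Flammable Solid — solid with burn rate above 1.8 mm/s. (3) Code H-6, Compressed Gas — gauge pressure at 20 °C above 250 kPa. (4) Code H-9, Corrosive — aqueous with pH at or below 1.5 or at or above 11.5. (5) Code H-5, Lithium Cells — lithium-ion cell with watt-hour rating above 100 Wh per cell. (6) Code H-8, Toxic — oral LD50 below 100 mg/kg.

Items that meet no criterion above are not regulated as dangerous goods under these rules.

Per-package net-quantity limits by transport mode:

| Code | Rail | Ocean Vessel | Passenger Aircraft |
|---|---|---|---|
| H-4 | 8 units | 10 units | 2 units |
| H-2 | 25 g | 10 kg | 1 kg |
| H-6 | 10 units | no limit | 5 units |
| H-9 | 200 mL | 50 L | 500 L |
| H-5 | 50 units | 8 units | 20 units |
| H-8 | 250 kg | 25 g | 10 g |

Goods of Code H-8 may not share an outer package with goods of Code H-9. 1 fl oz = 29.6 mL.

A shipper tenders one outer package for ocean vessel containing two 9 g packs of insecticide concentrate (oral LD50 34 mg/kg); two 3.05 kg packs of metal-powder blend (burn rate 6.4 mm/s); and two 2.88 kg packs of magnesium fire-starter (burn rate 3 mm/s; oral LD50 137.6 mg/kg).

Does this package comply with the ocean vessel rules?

Insecticide concentrate: oral LD50 34 mg/kg < 100 mg/kg → Code H-8 (Toxic).
The metal-powder blend has burn rate 6.4 mm/s, which is > 1.8 mm/s, so it is Code H-2 (Flammable Solid).
The magnesium fire-starter has burn rate 3 mm/s, which is > 1.8 mm/s, so it is Code H-2 (Flammable Solid).
Total Code H-2: (two 3.05 kg packs = 6.1 kg) + (two 2.88 kg packs = 5.76 kg) = 11.86 kg.
11.86 kg exceeds the ocean vessel limit of 10 kg for Code H-2.
Code H-8 quantity: two 9 g packs = 18 g.
18 g is within the ocean vessel limit of 25 g for Code H-8.
The segregation rule (Code H-8 with Code H-9) does not apply to Code H-2 with Code H-8.

No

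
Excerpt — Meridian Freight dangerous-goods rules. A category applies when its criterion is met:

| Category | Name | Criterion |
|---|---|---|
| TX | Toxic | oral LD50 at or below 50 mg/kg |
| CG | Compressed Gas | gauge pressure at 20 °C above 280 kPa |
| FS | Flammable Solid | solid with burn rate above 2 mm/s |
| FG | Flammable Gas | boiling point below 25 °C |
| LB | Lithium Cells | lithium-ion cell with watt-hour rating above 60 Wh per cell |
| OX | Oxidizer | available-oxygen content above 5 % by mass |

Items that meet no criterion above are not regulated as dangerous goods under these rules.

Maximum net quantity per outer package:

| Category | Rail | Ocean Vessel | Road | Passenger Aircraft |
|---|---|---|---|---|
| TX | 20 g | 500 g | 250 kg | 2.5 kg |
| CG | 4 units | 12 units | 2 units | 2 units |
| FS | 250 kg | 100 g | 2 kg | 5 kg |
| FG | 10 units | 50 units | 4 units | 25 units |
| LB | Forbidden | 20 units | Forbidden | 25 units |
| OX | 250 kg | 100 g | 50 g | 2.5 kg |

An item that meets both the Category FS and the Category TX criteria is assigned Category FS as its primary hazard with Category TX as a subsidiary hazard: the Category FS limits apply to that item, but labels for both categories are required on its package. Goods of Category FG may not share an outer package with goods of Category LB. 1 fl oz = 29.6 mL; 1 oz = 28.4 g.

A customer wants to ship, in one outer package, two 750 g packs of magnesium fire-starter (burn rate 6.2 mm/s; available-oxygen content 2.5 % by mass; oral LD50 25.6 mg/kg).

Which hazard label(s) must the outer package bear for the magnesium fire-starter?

Category FS and TX

With burn rate 6.2 mm/s (> 2 mm/s), the magnesium fire-starter falls in Category FS.
Magnesium fire-starter: oral LD50 25.6 mg/kg ≤ 50 mg/kg → Category TX (Toxic).
By the precedence rule Category FS is primary and Category TX is subsidiary, and that rule requires both labels on the package.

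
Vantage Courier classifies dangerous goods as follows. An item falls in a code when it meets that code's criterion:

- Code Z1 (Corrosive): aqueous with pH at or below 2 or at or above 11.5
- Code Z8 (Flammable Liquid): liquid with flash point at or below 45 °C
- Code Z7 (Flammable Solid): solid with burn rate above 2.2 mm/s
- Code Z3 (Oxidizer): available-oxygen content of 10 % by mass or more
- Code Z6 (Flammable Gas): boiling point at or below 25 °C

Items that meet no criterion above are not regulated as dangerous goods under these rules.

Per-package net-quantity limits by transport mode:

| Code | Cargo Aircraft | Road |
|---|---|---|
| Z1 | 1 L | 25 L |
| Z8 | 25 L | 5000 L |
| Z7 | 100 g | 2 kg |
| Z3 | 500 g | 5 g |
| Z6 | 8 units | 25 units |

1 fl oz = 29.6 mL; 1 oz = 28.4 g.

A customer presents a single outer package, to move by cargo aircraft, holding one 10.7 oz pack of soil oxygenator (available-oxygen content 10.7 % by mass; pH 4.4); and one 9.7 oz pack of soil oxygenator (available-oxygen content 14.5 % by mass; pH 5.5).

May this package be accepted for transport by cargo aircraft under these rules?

No

Available-oxygen content 10.7 % by mass meets the Code Z3 criterion (Oxidizer), so the soil oxygenator is Code Z3.
Available-oxygen content 14.5 % by mass meets the Code Z3 criterion (Oxidizer), so the soil oxygenator is Code Z3.
Total Code Z3: (one 10.7 oz pack = 303.88 g) + (one 9.7 oz pack = 275.48 g) = 579.36 g.
That exceeds the Code Z3 cargo aircraft limit of 500 g.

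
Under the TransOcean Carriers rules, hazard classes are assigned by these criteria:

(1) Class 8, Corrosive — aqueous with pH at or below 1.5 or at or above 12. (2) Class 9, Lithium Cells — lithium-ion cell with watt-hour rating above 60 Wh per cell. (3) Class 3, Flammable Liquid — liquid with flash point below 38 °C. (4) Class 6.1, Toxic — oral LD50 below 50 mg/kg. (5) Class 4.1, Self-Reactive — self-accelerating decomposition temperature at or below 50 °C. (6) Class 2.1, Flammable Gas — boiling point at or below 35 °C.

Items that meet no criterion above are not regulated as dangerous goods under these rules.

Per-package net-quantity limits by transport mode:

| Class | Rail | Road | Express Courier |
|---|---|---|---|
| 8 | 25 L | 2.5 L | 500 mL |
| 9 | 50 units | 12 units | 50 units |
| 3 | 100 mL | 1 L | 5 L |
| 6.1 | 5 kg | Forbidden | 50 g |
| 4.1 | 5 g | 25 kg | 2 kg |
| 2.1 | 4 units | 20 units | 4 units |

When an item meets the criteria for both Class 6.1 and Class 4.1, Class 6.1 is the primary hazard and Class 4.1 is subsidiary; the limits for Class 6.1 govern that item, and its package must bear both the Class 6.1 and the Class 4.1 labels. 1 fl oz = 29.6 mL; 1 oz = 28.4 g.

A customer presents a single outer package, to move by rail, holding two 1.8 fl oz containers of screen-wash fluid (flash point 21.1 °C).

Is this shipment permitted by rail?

No

Flash point 21.1 °C meets the Class 3 criterion (Flammable Liquid), so the screen-wash fluid is Class 3.
Class 3 quantity: two 1.8 fl oz containers = 106.56 mL.
That exceeds the Class 3 rail limit of 100 mL.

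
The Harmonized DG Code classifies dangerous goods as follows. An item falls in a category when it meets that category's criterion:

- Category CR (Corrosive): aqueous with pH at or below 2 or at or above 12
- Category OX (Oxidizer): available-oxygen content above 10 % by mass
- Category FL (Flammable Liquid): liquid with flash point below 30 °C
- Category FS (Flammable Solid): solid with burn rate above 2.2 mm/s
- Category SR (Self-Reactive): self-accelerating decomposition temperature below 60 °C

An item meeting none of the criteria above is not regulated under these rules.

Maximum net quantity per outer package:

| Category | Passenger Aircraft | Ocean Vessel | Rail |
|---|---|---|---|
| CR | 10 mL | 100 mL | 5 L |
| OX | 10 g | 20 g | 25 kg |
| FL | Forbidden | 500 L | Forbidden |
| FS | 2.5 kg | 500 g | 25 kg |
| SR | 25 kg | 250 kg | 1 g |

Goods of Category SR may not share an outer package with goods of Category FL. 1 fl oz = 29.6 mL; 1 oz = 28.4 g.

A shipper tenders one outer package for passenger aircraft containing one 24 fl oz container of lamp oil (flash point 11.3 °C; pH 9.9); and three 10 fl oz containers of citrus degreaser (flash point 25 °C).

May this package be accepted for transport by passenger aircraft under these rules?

No

Lamp oil: flash point 11.3 °C < 30 °C → Category FL (Flammable Liquid).
The citrus degreaser has flash point 25 °C, which is < 30 °C, so it is Category FL (Flammable Liquid).
Category FL net quantity: (one 24 fl oz container = 710.4 mL) + (three 10 fl oz containers = 888 mL) = 1598.4 mL.
By passenger aircraft, Category FL is Forbidden regardless of quantity.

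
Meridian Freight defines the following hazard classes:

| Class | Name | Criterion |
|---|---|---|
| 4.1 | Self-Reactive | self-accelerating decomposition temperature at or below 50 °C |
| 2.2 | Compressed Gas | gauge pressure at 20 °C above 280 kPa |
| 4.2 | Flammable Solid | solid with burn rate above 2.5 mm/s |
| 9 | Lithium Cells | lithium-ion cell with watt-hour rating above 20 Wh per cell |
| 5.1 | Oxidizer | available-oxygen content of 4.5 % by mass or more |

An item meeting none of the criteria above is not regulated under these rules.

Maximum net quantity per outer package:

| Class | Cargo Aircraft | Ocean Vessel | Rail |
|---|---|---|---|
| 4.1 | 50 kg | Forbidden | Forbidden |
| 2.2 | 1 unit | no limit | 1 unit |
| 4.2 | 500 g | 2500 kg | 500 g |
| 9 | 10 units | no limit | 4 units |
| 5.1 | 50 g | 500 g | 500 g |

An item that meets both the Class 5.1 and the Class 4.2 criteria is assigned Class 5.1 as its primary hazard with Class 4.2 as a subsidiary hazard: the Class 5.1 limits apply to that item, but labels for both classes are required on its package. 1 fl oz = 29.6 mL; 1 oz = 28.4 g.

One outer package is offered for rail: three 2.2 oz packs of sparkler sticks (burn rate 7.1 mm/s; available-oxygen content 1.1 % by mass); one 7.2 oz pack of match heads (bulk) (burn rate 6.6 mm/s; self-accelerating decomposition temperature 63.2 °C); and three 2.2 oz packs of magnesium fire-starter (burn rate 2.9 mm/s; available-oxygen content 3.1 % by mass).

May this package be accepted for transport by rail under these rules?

No

With burn rate 7.1 mm/s (> 2.5 mm/s), the sparkler sticks fall in Class 4.2.
The match heads (bulk) have burn rate 6.6 mm/s, which is > 2.5 mm/s, so they are Class 4.2 (Flammable Solid).
The magnesium fire-starter has burn rate 2.9 mm/s, which is > 2.5 mm/s, so it is Class 4.2 (Flammable Solid).
Total Class 4.2: (three 2.2 oz packs = 187.44 g) + (one 7.2 oz pack = 204.48 g) + (three 2.2 oz packs = 187.44 g) = 579.36 g.
That exceeds the Class 4.2 rail limit of 500 g.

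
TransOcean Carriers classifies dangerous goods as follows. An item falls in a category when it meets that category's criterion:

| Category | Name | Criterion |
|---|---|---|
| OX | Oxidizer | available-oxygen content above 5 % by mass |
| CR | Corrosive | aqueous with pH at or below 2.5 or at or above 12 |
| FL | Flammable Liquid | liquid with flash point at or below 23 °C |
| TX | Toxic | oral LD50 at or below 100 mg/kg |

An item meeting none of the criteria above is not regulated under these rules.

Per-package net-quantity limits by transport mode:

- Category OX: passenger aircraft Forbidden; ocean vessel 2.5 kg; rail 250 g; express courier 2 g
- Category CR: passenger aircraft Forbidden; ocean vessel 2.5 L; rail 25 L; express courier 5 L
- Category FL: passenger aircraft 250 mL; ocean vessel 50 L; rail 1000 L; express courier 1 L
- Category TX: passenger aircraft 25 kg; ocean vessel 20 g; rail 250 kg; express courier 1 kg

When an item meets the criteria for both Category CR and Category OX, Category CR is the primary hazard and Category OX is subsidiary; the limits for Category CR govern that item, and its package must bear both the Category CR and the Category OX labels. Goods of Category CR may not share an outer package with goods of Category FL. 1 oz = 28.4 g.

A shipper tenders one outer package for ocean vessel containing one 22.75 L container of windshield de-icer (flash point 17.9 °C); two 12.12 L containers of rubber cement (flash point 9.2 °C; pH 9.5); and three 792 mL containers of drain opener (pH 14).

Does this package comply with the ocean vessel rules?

No

Flash point 17.9 °C meets the Category FL criterion (Flammable Liquid), so the windshield de-icer is Category FL.
With flash point 9.2 °C (≤ 23 °C), the rubber cement falls in Category FL.
Drain opener: pH 14 ≥ 12 → Category CR (Corrosive).
Category CR quantity: three 792 mL containers = 2.376 L.
That is within the Category CR ocean vessel limit of 2.5 L.
Total Category FL: 22.75 L + (two 12.12 L containers = 24.24 L) = 46.99 L.
That is within the Category FL ocean vessel limit of 50 L.
Category CR and Category FL may not share an outer package.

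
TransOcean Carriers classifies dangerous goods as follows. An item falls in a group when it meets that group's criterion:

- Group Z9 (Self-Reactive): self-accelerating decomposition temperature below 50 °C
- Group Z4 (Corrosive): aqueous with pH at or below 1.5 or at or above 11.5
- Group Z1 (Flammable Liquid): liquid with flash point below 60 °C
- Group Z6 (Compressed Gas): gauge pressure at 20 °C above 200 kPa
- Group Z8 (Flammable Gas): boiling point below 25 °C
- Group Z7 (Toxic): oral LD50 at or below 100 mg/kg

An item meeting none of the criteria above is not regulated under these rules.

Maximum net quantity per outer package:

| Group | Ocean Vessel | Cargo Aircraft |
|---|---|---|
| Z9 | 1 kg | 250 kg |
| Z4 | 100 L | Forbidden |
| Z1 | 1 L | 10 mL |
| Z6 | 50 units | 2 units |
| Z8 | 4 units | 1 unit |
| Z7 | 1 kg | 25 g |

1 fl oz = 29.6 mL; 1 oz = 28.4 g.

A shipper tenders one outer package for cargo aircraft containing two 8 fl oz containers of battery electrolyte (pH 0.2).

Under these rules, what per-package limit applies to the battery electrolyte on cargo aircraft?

pH 0.2 meets the Group Z4 criterion (Corrosive), so the battery electrolyte is Group Z4.
The cargo aircraft limit for Group Z4 is Forbidden.

Forbidden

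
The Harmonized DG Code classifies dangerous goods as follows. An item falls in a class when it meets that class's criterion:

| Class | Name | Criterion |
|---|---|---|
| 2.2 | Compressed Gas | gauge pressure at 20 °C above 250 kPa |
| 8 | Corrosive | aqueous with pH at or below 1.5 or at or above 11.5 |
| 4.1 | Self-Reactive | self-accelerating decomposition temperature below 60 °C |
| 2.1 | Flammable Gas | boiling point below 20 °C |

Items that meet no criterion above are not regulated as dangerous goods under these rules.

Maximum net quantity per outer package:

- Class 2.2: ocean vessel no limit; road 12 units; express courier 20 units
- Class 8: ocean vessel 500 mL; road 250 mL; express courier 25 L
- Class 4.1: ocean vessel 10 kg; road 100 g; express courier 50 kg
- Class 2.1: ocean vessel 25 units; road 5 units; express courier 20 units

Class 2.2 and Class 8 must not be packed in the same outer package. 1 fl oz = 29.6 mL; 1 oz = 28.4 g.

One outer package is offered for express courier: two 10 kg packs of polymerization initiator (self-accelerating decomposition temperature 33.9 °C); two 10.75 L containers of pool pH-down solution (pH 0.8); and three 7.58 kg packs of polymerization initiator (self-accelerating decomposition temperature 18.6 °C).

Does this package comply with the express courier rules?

Polymerization initiator: self-accelerating decomposition temperature 33.9 °C < 60 °C → Class 4.1 (Self-Reactive).
The pool pH-down solution has pH 0.8, which is ≤ 1.5, so it is Class 8 (Corrosive).
The polymerization initiator has self-accelerating decomposition temperature 18.6 °C, which is < 60 °C, so it is Class 4.1 (Self-Reactive).
Total Class 4.1: (two 10 kg packs = 20 kg) + (three 7.58 kg packs = 22.74 kg) = 42.74 kg.
42.74 kg is within the express courier limit of 50 kg for Class 4.1.
Class 8 quantity: two 10.75 L containers = 21.5 L.
21.5 L is within the express courier limit of 25 L for Class 8.
The segregation rule (Class 2.2 with Class 8) does not apply to Class 4.1 with Class 8.
Every hazard class is within its express courier limit and no segregation rule is violated.

Yes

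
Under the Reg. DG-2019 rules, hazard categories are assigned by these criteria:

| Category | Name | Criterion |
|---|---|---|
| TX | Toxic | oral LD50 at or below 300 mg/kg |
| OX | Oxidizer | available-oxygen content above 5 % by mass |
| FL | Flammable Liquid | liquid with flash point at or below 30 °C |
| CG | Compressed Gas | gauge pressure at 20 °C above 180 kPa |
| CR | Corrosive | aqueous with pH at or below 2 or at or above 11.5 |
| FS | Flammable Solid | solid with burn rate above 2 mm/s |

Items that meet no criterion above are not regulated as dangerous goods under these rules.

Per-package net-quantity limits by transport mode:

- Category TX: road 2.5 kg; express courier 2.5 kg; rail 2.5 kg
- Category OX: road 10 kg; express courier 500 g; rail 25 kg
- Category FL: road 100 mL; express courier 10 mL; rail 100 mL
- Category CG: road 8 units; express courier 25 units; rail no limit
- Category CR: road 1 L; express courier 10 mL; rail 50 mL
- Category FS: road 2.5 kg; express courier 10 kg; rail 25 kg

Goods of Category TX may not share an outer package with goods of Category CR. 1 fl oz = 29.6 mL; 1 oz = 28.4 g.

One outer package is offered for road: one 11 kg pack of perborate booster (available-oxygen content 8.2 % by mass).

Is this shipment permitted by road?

No

With available-oxygen content 8.2 % by mass (> 5 % by mass), the perborate booster falls in Category OX.
Category OX quantity: 11 kg.
That exceeds the Category OX road limit of 10 kg.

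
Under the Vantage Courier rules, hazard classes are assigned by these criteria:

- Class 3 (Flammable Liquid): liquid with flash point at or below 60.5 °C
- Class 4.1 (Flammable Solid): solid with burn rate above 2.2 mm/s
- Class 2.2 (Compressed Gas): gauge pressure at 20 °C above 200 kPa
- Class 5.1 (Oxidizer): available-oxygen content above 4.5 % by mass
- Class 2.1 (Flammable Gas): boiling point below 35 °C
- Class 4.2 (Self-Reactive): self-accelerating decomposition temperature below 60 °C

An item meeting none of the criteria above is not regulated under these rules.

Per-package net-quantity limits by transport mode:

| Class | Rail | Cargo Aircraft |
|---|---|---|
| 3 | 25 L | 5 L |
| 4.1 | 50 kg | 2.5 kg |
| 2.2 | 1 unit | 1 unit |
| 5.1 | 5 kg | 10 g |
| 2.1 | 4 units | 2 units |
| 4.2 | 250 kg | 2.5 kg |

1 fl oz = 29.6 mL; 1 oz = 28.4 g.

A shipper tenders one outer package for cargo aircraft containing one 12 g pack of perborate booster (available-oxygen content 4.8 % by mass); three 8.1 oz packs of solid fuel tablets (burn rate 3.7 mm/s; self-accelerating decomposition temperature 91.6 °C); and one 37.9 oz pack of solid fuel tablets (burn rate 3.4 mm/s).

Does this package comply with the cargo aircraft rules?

No

Perborate booster: available-oxygen content 4.8 % by mass > 4.5 % by mass → Class 5.1 (Oxidizer).
The solid fuel tablets have burn rate 3.7 mm/s, which is > 2.2 mm/s, so they are Class 4.1 (Flammable Solid).
Burn rate 3.4 mm/s meets the Class 4.1 criterion (Flammable Solid), so the solid fuel tablets are Class 4.1.
Class 5.1 quantity: 12 g.
12 g exceeds the cargo aircraft limit of 10 g for Class 5.1.
Total Class 4.1: (three 8.1 oz packs = 690.12 g) + (one 37.9 oz pack = 1076.36 g) = 1766.48 g.
That is within the Class 4.1 cargo aircraft limit of 2.5 kg.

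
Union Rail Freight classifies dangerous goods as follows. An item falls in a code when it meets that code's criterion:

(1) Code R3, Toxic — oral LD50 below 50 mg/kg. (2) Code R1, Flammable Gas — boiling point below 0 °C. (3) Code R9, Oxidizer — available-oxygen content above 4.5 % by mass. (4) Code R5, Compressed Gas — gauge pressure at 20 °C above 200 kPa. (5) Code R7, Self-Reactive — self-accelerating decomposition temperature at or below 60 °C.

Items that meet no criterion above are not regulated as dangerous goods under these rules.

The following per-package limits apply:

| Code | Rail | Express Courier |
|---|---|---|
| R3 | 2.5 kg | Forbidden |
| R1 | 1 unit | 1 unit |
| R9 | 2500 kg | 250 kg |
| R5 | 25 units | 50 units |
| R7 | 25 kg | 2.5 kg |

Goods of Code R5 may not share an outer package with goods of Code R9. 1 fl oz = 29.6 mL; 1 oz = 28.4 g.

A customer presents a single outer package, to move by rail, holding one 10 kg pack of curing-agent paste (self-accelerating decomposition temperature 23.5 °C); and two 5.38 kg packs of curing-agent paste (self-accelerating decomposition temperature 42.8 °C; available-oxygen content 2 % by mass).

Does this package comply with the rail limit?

Yes

With self-accelerating decomposition temperature 23.5 °C (≤ 60 °C), the curing-agent paste falls in Code R7.
Curing-agent paste: self-accelerating decomposition temperature 42.8 °C ≤ 60 °C → Code R7 (Self-Reactive).
Total Code R7: 10 kg + (two 5.38 kg packs = 10.76 kg) = 20.76 kg.
20.76 kg is within the rail limit of 25 kg for Code R7.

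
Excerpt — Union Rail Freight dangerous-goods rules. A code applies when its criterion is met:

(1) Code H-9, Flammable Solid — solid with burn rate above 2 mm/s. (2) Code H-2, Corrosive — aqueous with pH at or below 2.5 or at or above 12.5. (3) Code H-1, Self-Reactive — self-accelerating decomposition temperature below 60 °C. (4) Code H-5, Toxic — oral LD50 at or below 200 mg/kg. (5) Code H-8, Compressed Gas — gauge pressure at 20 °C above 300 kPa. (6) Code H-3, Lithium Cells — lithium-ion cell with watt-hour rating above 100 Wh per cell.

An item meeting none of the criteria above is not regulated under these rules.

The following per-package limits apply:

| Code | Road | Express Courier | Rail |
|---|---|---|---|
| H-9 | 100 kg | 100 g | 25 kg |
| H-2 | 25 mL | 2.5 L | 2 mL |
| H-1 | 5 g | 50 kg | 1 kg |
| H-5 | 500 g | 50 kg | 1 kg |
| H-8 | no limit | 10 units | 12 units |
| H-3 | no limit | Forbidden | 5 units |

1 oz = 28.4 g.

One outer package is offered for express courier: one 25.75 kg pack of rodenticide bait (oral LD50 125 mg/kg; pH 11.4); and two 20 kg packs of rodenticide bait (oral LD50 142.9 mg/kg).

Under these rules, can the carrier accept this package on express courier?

With oral LD50 125 mg/kg (≤ 200 mg/kg), the rodenticide bait falls in Code H-5.
The rodenticide bait has oral LD50 142.9 mg/kg, which is ≤ 200 mg/kg, so it is Code H-5 (Toxic).
Code H-5 net quantity: 25.75 kg + (two 20 kg packs = 40 kg) = 65.75 kg.
65.75 kg > 50 kg (express courier limit, Code H-5) — over the limit.

No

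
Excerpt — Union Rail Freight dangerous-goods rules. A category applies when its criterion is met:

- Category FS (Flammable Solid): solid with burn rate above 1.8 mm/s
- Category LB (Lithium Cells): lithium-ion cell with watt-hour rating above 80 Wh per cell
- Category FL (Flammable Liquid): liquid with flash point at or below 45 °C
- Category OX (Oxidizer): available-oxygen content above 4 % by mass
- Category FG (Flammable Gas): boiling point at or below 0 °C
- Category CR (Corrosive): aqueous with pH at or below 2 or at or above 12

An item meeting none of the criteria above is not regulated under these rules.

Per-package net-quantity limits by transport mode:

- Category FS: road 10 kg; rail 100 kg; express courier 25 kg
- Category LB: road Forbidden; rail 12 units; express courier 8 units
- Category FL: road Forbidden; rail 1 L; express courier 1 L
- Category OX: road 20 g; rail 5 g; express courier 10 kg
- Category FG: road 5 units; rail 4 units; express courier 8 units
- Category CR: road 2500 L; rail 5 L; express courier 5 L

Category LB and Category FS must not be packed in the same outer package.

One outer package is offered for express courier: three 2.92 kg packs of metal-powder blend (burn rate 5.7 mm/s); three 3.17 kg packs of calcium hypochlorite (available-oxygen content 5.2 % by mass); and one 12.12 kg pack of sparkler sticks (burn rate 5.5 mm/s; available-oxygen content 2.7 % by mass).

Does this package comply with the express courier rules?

Yes

With burn rate 5.7 mm/s (> 1.8 mm/s), the metal-powder blend falls in Category FS.
The calcium hypochlorite has available-oxygen content 5.2 % by mass, which is > 4 % by mass, so it is Category OX (Oxidizer).
Burn rate 5.5 mm/s meets the Category FS criterion (Flammable Solid), so the sparkler sticks are Category FS.
Category OX quantity: three 3.17 kg packs = 9.51 kg.
That is within the Category OX express courier limit of 10 kg.
Category FS net quantity: (three 2.92 kg packs = 8.76 kg) + 12.12 kg = 20.88 kg.
20.88 kg is within the express courier limit of 25 kg for Category FS.
The segregation rule (Category LB with Category FS) does not apply to Category OX with Category FS.
Every hazard category is within its express courier limit and no segregation rule is violated.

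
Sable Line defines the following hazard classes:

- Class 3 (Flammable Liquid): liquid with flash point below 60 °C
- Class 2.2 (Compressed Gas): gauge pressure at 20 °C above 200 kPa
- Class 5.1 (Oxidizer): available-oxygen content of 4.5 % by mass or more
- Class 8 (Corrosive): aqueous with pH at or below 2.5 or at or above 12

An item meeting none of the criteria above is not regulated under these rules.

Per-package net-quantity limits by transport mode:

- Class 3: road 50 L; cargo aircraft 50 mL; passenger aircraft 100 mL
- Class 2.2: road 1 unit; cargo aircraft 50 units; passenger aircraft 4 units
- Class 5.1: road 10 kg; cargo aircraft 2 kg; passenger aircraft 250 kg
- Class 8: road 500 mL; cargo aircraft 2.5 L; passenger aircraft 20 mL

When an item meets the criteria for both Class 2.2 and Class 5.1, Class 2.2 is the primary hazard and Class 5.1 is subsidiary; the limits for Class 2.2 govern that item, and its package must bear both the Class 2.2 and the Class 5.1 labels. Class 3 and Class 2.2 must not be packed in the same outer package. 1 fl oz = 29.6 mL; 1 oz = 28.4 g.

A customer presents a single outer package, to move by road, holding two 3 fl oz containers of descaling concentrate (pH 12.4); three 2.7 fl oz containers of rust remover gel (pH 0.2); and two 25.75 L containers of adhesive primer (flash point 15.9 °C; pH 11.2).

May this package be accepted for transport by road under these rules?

No

Descaling concentrate: pH 12.4 ≥ 12 → Class 8 (Corrosive).
pH 0.2 meets the Class 8 criterion (Corrosive), so the rust remover gel is Class 8.
The adhesive primer has flash point 15.9 °C, which is < 60 °C, so it is Class 3 (Flammable Liquid).
Total Class 8: (two 3 fl oz containers = 177.6 mL) + (three 2.7 fl oz containers = 239.76 mL) = 417.36 mL.
417.36 mL is within the road limit of 500 mL for Class 8.
Class 3 quantity: two 25.75 L containers = 51.5 L.
51.5 L > 50 L (road limit, Class 3) — over the limit.
The segregation rule (Class 3 with Class 2.2) does not apply to Class 8 with Class 3.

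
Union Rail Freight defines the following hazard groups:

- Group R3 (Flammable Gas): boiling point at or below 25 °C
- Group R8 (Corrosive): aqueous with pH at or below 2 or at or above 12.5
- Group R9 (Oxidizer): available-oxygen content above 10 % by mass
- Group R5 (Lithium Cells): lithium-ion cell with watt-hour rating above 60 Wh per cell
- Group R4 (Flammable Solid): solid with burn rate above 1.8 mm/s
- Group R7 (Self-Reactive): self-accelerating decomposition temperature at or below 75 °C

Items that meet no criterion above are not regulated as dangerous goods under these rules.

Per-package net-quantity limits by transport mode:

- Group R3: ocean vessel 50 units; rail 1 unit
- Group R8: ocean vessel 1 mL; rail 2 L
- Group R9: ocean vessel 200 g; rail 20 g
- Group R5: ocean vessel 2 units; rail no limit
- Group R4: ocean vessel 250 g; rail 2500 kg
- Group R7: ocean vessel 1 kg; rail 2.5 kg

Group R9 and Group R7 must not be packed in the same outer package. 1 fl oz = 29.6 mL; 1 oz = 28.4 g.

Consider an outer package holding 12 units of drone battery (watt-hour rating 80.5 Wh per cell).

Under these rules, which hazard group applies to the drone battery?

With watt-hour rating 80.5 Wh per cell (> 60 Wh per cell), the drone battery falls in Group R5.

Group R5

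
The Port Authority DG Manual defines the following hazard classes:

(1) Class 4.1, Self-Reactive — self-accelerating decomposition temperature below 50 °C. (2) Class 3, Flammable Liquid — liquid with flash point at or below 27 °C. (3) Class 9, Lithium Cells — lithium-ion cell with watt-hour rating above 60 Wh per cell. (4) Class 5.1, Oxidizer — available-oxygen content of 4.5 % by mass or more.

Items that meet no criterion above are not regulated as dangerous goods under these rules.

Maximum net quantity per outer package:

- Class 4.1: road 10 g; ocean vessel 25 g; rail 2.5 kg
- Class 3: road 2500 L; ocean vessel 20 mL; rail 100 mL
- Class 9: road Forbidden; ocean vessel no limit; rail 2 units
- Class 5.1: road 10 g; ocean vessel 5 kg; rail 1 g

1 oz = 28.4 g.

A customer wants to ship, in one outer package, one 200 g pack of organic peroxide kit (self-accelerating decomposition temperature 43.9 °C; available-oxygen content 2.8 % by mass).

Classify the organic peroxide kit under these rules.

The organic peroxide kit has self-accelerating decomposition temperature 43.9 °C, which is < 50 °C, so it is Class 4.1 (Self-Reactive).

Class 4.1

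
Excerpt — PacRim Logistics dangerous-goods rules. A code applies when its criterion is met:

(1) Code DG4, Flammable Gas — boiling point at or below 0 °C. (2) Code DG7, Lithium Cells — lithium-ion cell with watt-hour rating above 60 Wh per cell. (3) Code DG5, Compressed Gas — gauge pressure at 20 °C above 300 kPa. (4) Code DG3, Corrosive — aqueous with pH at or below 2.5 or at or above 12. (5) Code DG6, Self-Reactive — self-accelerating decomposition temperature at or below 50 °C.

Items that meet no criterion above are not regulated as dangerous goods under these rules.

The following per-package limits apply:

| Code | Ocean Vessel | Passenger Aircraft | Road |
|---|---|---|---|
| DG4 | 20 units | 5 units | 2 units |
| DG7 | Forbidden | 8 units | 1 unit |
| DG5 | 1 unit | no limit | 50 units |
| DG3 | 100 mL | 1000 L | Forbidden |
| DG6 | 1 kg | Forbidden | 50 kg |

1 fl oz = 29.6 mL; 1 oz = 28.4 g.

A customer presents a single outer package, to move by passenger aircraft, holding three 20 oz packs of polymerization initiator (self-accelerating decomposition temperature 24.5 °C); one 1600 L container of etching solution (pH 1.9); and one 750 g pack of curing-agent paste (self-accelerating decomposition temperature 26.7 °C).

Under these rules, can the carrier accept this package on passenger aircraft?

No

With self-accelerating decomposition temperature 24.5 °C (≤ 50 °C), the polymerization initiator falls in Code DG6.
Etching solution: pH 1.9 ≤ 2.5 → Code DG3 (Corrosive).
The curing-agent paste has self-accelerating decomposition temperature 26.7 °C, which is ≤ 50 °C, so it is Code DG6 (Self-Reactive).
Code DG3 quantity: 1600 L.
That exceeds the Code DG3 passenger aircraft limit of 1000 L.
Total Code DG6: (three 20 oz packs = 1.704 kg) + 750 g = 2.454 kg.
By passenger aircraft, Code DG6 is Forbidden regardless of quantity.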